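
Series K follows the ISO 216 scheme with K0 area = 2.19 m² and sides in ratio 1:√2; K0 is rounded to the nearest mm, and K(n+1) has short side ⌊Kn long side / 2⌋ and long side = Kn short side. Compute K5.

220 × 311 mm

Let K0's short side be w mm. w · w√2 = 2.19 m² = 2,190,000 mm², so w ≈ 1244.4 mm and w√2 ≈ 1759.9 mm → K0 = 1244 × 1760 mm.
K1: ⌊1760/2⌋ × 1244 = 880 × 1244 mm
K2: ⌊1244/2⌋ × 880 = 622 × 880 mm
K3: ⌊880/2⌋ × 622 = 440 × 622 mm
K4: ⌊622/2⌋ × 440 = 311 × 440 mm
K5: ⌊440/2⌋ × 311 = 220 × 311 mm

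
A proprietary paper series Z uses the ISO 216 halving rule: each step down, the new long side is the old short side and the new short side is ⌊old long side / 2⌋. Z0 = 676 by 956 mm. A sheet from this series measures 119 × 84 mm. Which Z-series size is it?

Z0: 676 × 956 mm
Z1: 478 × 676 mm
Z2: 338 × 478 mm
Z3: 239 × 338 mm
Z4: 169 × 239 mm
Z5: 119 × 169 mm
Z6: 84 × 119 mm
Z7: 59 × 84 mm
→ matches Z6.

Z6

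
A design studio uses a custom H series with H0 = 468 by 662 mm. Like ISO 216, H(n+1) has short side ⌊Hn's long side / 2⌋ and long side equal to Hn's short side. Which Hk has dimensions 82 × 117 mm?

H0: 468 × 662 mm
H1: 331 × 468 mm
H2: 234 × 331 mm
H3: 165 × 234 mm
H4: 117 × 165 mm
H5: 82 × 117 mm
H6: 58 × 82 mm
→ matches H5.

H5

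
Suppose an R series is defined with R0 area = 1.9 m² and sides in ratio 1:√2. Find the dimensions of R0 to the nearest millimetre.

1159 × 1639 mm

Let the short side be w mm. Then w · w√2 = 1.9 m² = 1,900,000 mm².
w² = 1,900,000/√2, so w ≈ 1159.1 mm; long side = w√2 ≈ 1639.2 mm.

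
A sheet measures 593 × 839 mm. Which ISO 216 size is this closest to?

A1 (594 × 841 mm)

Aspect ratio 839/593 ≈ 1.415 — close to the ISO √2 ≈ 1.414.
In the A-series (A0 area = 1 m²): A1 = 594 × 841 mm.
Off by 3 mm total — nearest standard size.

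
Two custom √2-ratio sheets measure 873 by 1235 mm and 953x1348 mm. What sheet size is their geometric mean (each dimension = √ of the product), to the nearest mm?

Short side: √(873 · 953) = √831969 ≈ 912.1 → 912 mm
Long side: √(1235 · 1348) = √1664780 ≈ 1290.3 → 1290 mm

912 × 1290 mm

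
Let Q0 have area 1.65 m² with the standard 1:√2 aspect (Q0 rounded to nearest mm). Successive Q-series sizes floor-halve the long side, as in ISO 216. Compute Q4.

Let Q0's short side be w mm. w · w√2 = 1.65 m² = 1,650,000 mm², so w ≈ 1080.2 mm and w√2 ≈ 1527.6 mm → Q0 = 1080 × 1528 mm.
Q1: ⌊1528/2⌋ × 1080 = 764 × 1080 mm
Q2: ⌊1080/2⌋ × 764 = 540 × 764 mm
Q3: ⌊764/2⌋ × 540 = 382 × 540 mm
Q4: ⌊540/2⌋ × 382 = 270 × 382 mm

270 × 382 mm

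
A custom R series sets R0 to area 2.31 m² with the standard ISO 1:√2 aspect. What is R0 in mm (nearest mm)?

Let the short side be w mm. Then w · w√2 = 2.31 m² = 2,310,000 mm².
w² = 2,310,000/√2, so w ≈ 1278.1 mm; long side = w√2 ≈ 1807.4 mm.

1278 × 1807 mm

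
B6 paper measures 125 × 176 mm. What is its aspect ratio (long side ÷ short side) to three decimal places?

176 / 125 = 1.408
ISO 216 targets √2 ≈ 1.414; the -0.006 deviation is from mm rounding.

1.408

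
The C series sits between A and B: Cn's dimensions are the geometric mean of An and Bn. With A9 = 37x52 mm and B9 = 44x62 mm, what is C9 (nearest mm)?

40 × 57 mm

Short side: √(37 · 44) = √1628 ≈ 40.3 → 40 mm
Long side: √(52 · 62) = √3224 ≈ 56.8 → 57 mm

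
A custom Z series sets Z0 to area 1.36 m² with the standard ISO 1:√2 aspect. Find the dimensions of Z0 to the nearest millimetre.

981 × 1387 mm

Let the short side be w mm. Then w · w√2 = 1.36 m² = 1,360,000 mm².
w² = 1,360,000/√2, so w ≈ 980.6 mm; long side = w√2 ≈ 1386.8 mm.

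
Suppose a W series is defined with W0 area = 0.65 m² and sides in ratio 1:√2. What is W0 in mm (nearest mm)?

678 × 959 mm

Let the short side be w mm. Then w · w√2 = 0.65 m² = 650,000 mm².
w² = 650,000/√2, so w ≈ 678.0 mm; long side = w√2 ≈ 958.8 mm.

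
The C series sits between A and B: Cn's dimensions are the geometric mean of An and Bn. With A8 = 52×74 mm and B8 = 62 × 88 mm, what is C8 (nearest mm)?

57 × 81 mm

Short side: √(52 · 62) = √3224 ≈ 56.8 → 57 mm
Long side: √(74 · 88) = √6512 ≈ 80.7 → 81 mm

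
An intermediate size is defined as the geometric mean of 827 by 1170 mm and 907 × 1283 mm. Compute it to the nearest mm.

Short side: √(827 · 907) = √750089 ≈ 866.1 → 866 mm
Long side: √(1170 · 1283) = √1501110 ≈ 1225.2 → 1225 mm

866 × 1225 mm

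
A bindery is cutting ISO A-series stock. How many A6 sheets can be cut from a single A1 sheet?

32

A1 = 594 × 841 mm; A6 = 105 × 148 mm.
Each halving step doubles the count; 5 steps from A1 to A6.
2^5 = 32.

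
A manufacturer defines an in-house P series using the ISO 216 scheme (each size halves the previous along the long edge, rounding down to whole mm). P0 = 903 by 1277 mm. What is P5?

159 × 225 mm

P1 = 638 × 903 mm (from P0 by 1 halving).
P2: ⌊903/2⌋ × 638 = 451 × 638 mm
P3: ⌊638/2⌋ × 451 = 319 × 451 mm
P4: ⌊451/2⌋ × 319 = 225 × 319 mm
P5: ⌊319/2⌋ × 225 = 159 × 225 mm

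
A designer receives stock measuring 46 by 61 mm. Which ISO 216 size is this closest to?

Aspect ratio 61/46 ≈ 1.326 (ISO target is √2 ≈ 1.414).
In the B-series (B0 = 1000 × 1414 mm): B9 = 44 × 62 mm.
Off by 3 mm total — nearest standard size.

B9 (44 × 62 mm)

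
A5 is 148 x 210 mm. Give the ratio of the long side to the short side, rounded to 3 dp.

1.419

210 / 148 = 1.419
ISO 216 targets √2 ≈ 1.414; the +0.005 deviation is from mm rounding.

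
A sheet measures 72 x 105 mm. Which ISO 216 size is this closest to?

A7 (74 × 105 mm)

Aspect ratio 105/72 ≈ 1.458 (ISO target is √2 ≈ 1.414).
In the A-series (A0 area = 1 m²): A7 = 74 × 105 mm.
Off by 2 mm total — nearest standard size.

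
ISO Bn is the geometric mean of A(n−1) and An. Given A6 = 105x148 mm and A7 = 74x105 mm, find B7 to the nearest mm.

88 × 125 mm

Short side: √(105 · 74) = √7770 ≈ 88.1 → 88 mm
Long side: √(148 · 105) = √15540 ≈ 124.7 → 125 mm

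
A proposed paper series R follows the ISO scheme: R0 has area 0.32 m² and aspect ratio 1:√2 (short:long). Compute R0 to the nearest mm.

476 × 673 mm

Let the short side be w mm. Then w · w√2 = 0.32 m² = 320,000 mm².
w² = 320,000/√2, so w ≈ 475.7 mm; long side = w√2 ≈ 672.7 mm.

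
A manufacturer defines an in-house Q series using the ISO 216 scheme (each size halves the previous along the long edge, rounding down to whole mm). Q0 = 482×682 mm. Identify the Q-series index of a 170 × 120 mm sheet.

Q0: 482 × 682 mm
Q1: 341 × 482 mm
Q2: 241 × 341 mm
Q3: 170 × 241 mm
Q4: 120 × 170 mm
Q5: 85 × 120 mm
→ matches Q4.

Q4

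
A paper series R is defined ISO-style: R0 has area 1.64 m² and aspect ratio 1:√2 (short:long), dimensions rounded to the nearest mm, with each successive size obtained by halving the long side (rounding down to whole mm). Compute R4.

269 × 380 mm

Let R0's short side be w mm. w · w√2 = 1.64 m² = 1,640,000 mm², so w ≈ 1076.9 mm and w√2 ≈ 1522.9 mm → R0 = 1077 × 1523 mm.
R1: ⌊1523/2⌋ × 1077 = 761 × 1077 mm
R2: ⌊1077/2⌋ × 761 = 538 × 761 mm
R3: ⌊761/2⌋ × 538 = 380 × 538 mm
R4: ⌊538/2⌋ × 380 = 269 × 380 mm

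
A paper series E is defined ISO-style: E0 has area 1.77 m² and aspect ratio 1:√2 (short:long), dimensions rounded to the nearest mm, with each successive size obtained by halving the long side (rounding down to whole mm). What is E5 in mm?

197 × 279 mm

Let E0's short side be w mm. w · w√2 = 1.77 m² = 1,770,000 mm², so w ≈ 1118.7 mm and w√2 ≈ 1582.1 mm → E0 = 1119 × 1582 mm.
E1: ⌊1582/2⌋ × 1119 = 791 × 1119 mm
E2: ⌊1119/2⌋ × 791 = 559 × 791 mm
E3: ⌊791/2⌋ × 559 = 395 × 559 mm
E4: ⌊559/2⌋ × 395 = 279 × 395 mm
E5: ⌊395/2⌋ × 279 = 197 × 279 mm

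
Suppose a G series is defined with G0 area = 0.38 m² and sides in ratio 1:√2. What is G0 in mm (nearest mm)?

518 × 733 mm

Let the short side be w mm. Then w · w√2 = 0.38 m² = 380,000 mm².
w² = 380,000/√2, so w ≈ 518.4 mm; long side = w√2 ≈ 733.1 mm.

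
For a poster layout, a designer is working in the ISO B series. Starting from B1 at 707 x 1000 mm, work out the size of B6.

125 × 176 mm

B2: ⌊1000/2⌋ × 707 = 500 × 707 mm
B3: ⌊707/2⌋ × 500 = 353 × 500 mm
B4: ⌊500/2⌋ × 353 = 250 × 353 mm
B5: ⌊353/2⌋ × 250 = 176 × 250 mm
B6: ⌊250/2⌋ × 176 = 125 × 176 mm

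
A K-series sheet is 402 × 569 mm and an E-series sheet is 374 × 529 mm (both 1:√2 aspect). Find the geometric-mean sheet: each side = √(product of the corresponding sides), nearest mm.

388 × 549 mm

Short side: √(402 · 374) = √150348 ≈ 387.7 → 388 mm
Long side: √(569 · 529) = √301001 ≈ 548.6 → 549 mm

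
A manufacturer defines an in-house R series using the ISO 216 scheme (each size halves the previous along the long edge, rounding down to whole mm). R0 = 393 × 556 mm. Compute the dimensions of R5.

69 × 98 mm

R1: ⌊556/2⌋ × 393 = 278 × 393 mm
R2: ⌊393/2⌋ × 278 = 196 × 278 mm
R3: ⌊278/2⌋ × 196 = 139 × 196 mm
R4: ⌊196/2⌋ × 139 = 98 × 139 mm
R5: ⌊139/2⌋ × 98 = 69 × 98 mm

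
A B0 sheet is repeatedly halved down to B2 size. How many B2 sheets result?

Each ISO step halves the sheet: 1 × B0 → 2 × B1 → 4 × B2
From B0 to B2 is 2 halving steps: 2^2 = 4.

4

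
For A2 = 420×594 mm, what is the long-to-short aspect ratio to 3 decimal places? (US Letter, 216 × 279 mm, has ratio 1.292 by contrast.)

594 / 420 = 1.414
Matches √2 ≈ 1.414 — the ISO 216 defining ratio.

1.414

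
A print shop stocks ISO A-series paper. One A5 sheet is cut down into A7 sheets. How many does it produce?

A5 = 148 × 210 mm; A7 = 74 × 105 mm.
Each halving step doubles the count; 2 steps from A5 to A7.
2^2 = 4.

4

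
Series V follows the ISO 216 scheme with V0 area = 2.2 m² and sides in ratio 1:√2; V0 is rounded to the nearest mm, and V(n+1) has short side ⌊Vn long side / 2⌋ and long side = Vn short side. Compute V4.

311 × 441 mm

Let V0's short side be w mm. w · w√2 = 2.2 m² = 2,200,000 mm², so w ≈ 1247.3 mm and w√2 ≈ 1763.9 mm → V0 = 1247 × 1764 mm.
V1: ⌊1764/2⌋ × 1247 = 882 × 1247 mm
V2: ⌊1247/2⌋ × 882 = 623 × 882 mm
V3: ⌊882/2⌋ × 623 = 441 × 623 mm
V4: ⌊623/2⌋ × 441 = 311 × 441 mm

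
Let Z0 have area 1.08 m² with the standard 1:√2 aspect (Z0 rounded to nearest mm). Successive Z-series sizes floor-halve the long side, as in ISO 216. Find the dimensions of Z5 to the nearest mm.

154 × 218 mm

Let Z0's short side be w mm. w · w√2 = 1.08 m² = 1,080,000 mm², so w ≈ 873.9 mm and w√2 ≈ 1235.9 mm → Z0 = 874 × 1236 mm.
Z1: ⌊1236/2⌋ × 874 = 618 × 874 mm
Z2: ⌊874/2⌋ × 618 = 437 × 618 mm
Z3: ⌊618/2⌋ × 437 = 309 × 437 mm
Z4: ⌊437/2⌋ × 309 = 218 × 309 mm
Z5: ⌊309/2⌋ × 218 = 154 × 218 mm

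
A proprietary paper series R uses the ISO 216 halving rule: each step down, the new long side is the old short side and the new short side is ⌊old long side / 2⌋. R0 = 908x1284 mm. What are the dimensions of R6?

R1: ⌊1284/2⌋ × 908 = 642 × 908 mm
R2: ⌊908/2⌋ × 642 = 454 × 642 mm
R3: ⌊642/2⌋ × 454 = 321 × 454 mm
R4: ⌊454/2⌋ × 321 = 227 × 321 mm
R5: ⌊321/2⌋ × 227 = 160 × 227 mm
R6: ⌊227/2⌋ × 160 = 113 × 160 mm

113 × 160 mm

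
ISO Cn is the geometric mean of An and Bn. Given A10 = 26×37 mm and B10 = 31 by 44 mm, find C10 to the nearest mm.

Short side: √(26 · 31) = √806 ≈ 28.4 → 28 mm
Long side: √(37 · 44) = √1628 ≈ 40.3 → 40 mm

28 × 40 mm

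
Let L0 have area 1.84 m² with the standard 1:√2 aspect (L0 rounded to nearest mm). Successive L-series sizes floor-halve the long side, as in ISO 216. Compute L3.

403 × 570 mm

Let L0's short side be w mm. w · w√2 = 1.84 m² = 1,840,000 mm², so w ≈ 1140.6 mm and w√2 ≈ 1613.1 mm → L0 = 1141 × 1613 mm.
L1: ⌊1613/2⌋ × 1141 = 806 × 1141 mm
L2: ⌊1141/2⌋ × 806 = 570 × 806 mm
L3: ⌊806/2⌋ × 570 = 403 × 570 mm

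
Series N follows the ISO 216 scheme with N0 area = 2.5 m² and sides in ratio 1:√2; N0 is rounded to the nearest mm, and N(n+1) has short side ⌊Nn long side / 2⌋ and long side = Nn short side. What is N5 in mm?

235 × 332 mm

Let N0's short side be w mm. w · w√2 = 2.5 m² = 2,500,000 mm², so w ≈ 1329.6 mm and w√2 ≈ 1880.3 mm → N0 = 1330 × 1880 mm.
N1: ⌊1880/2⌋ × 1330 = 940 × 1330 mm
N2: ⌊1330/2⌋ × 940 = 665 × 940 mm
N3: ⌊940/2⌋ × 665 = 470 × 665 mm
N4: ⌊665/2⌋ × 470 = 332 × 470 mm
N5: ⌊470/2⌋ × 332 = 235 × 332 mm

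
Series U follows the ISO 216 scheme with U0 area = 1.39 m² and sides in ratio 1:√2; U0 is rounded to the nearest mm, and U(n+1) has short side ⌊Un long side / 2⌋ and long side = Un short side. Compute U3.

350 × 495 mm

Let U0's short side be w mm. w · w√2 = 1.39 m² = 1,390,000 mm², so w ≈ 991.4 mm and w√2 ≈ 1402.1 mm → U0 = 991 × 1402 mm.
U1: ⌊1402/2⌋ × 991 = 701 × 991 mm
U2: ⌊991/2⌋ × 701 = 495 × 701 mm
U3: ⌊701/2⌋ × 495 = 350 × 495 mm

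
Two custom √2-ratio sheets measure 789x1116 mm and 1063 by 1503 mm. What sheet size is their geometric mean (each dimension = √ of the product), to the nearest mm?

916 × 1295 mm

Short side: √(789 · 1063) = √838707 ≈ 915.8 → 916 mm
Long side: √(1116 · 1503) = √1677348 ≈ 1295.1 → 1295 mm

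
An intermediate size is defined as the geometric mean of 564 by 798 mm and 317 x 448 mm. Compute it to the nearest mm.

423 × 598 mm

Short side: √(564 · 317) = √178788 ≈ 422.8 → 423 mm
Long side: √(798 · 448) = √357504 ≈ 597.9 → 598 mm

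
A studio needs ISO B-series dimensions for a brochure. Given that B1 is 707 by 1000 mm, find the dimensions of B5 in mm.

B2: ⌊1000/2⌋ × 707 = 500 × 707 mm
B3: ⌊707/2⌋ × 500 = 353 × 500 mm
B4: ⌊500/2⌋ × 353 = 250 × 353 mm
B5: ⌊353/2⌋ × 250 = 176 × 250 mm

176 × 250 mm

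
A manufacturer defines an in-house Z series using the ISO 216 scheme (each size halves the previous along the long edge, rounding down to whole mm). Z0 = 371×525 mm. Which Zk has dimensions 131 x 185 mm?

Z0: 371 × 525 mm
Z1: 262 × 371 mm
Z2: 185 × 262 mm
Z3: 131 × 185 mm
Z4: 92 × 131 mm
→ matches Z3.

Z3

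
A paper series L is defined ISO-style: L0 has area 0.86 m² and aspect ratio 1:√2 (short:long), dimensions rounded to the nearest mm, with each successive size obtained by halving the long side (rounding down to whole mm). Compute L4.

Let L0's short side be w mm. w · w√2 = 0.86 m² = 860,000 mm², so w ≈ 779.8 mm and w√2 ≈ 1102.8 mm → L0 = 780 × 1103 mm.
L1: ⌊1103/2⌋ × 780 = 551 × 780 mm
L2: ⌊780/2⌋ × 551 = 390 × 551 mm
L3: ⌊551/2⌋ × 390 = 275 × 390 mm
L4: ⌊390/2⌋ × 275 = 195 × 275 mm

195 × 275 mm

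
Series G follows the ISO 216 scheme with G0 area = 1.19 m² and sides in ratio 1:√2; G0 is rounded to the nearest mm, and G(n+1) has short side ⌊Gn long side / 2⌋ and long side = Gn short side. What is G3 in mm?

324 × 458 mm

Let G0's short side be w mm. w · w√2 = 1.19 m² = 1,190,000 mm², so w ≈ 917.3 mm and w√2 ≈ 1297.3 mm → G0 = 917 × 1297 mm.
G1: ⌊1297/2⌋ × 917 = 648 × 917 mm
G2: ⌊917/2⌋ × 648 = 458 × 648 mm
G3: ⌊648/2⌋ × 458 = 324 × 458 mm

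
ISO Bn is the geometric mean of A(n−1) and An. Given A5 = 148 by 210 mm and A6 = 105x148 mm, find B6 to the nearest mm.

125 × 176 mm

Short side: √(148 · 105) = √15540 ≈ 124.7 → 125 mm
Long side: √(210 · 148) = √31080 ≈ 176.3 → 176 mm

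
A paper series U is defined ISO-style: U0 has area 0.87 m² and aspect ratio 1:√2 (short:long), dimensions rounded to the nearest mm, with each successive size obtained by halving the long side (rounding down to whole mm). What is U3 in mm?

Let U0's short side be w mm. w · w√2 = 0.87 m² = 870,000 mm², so w ≈ 784.3 mm and w√2 ≈ 1109.2 mm → U0 = 784 × 1109 mm.
U1: ⌊1109/2⌋ × 784 = 554 × 784 mm
U2: ⌊784/2⌋ × 554 = 392 × 554 mm
U3: ⌊554/2⌋ × 392 = 277 × 392 mm

277 × 392 mm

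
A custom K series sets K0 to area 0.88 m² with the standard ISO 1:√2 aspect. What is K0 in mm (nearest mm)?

789 × 1116 mm

Let the short side be w mm. Then w · w√2 = 0.88 m² = 880,000 mm².
w² = 880,000/√2, so w ≈ 788.8 mm; long side = w√2 ≈ 1115.6 mm.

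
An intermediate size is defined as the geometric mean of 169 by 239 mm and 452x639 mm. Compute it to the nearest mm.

Short side: √(169 · 452) = √76388 ≈ 276.4 → 276 mm
Long side: √(239 · 639) = √152721 ≈ 390.8 → 391 mm

276 × 391 mm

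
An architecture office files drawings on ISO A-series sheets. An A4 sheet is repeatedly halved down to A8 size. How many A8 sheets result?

Each ISO step halves the sheet: 1 × A4 → 2 × A5 → 4 × A6 → 8 × A7 → …
From A4 to A8 is 4 halving steps: 2^4 = 16.

16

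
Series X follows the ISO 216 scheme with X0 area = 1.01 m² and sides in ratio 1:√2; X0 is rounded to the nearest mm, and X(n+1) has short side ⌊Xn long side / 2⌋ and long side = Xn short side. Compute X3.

Let X0's short side be w mm. w · w√2 = 1.01 m² = 1,010,000 mm², so w ≈ 845.1 mm and w√2 ≈ 1195.1 mm → X0 = 845 × 1195 mm.
X1: ⌊1195/2⌋ × 845 = 597 × 845 mm
X2: ⌊845/2⌋ × 597 = 422 × 597 mm
X3: ⌊597/2⌋ × 422 = 298 × 422 mm

298 × 422 mm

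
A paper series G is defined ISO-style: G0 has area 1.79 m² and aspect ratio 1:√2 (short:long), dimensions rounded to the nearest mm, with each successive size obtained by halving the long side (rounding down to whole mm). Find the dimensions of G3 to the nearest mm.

Let G0's short side be w mm. w · w√2 = 1.79 m² = 1,790,000 mm², so w ≈ 1125.0 mm and w√2 ≈ 1591.1 mm → G0 = 1125 × 1591 mm.
G1: ⌊1591/2⌋ × 1125 = 795 × 1125 mm
G2: ⌊1125/2⌋ × 795 = 562 × 795 mm
G3: ⌊795/2⌋ × 562 = 397 × 562 mm

397 × 562 mm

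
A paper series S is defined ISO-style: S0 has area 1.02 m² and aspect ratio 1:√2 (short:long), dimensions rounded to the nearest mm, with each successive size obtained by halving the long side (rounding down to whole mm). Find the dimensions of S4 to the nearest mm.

Let S0's short side be w mm. w · w√2 = 1.02 m² = 1,020,000 mm², so w ≈ 849.3 mm and w√2 ≈ 1201.0 mm → S0 = 849 × 1201 mm.
S1: ⌊1201/2⌋ × 849 = 600 × 849 mm
S2: ⌊849/2⌋ × 600 = 424 × 600 mm
S3: ⌊600/2⌋ × 424 = 300 × 424 mm
S4: ⌊424/2⌋ × 300 = 212 × 300 mm

212 × 300 mm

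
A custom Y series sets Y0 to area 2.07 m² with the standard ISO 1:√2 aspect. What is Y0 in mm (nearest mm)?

1210 × 1711 mm

Let the short side be w mm. Then w · w√2 = 2.07 m² = 2,070,000 mm².
w² = 2,070,000/√2, so w ≈ 1209.8 mm; long side = w√2 ≈ 1711.0 mm.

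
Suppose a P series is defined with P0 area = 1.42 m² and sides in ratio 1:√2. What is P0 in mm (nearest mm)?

1002 × 1417 mm

Let the short side be w mm. Then w · w√2 = 1.42 m² = 1,420,000 mm².
w² = 1,420,000/√2, so w ≈ 1002.0 mm; long side = w√2 ≈ 1417.1 mm.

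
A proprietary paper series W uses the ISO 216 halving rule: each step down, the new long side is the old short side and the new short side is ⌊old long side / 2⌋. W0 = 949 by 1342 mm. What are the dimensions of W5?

167 × 237 mm

W1: ⌊1342/2⌋ × 949 = 671 × 949 mm
W2: ⌊949/2⌋ × 671 = 474 × 671 mm
W3: ⌊671/2⌋ × 474 = 335 × 474 mm
W4: ⌊474/2⌋ × 335 = 237 × 335 mm
W5: ⌊335/2⌋ × 237 = 167 × 237 mm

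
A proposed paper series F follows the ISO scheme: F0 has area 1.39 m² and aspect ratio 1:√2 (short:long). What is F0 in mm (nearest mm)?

Let the short side be w mm. Then w · w√2 = 1.39 m² = 1,390,000 mm².
w² = 1,390,000/√2, so w ≈ 991.4 mm; long side = w√2 ≈ 1402.1 mm.

991 × 1402 mm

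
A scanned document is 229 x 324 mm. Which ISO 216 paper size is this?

Aspect ratio 324/229 ≈ 1.415 — close to the ISO √2 ≈ 1.414.
In the C-series (envelope sizes, between A and B): C4 = 229 × 324 mm.

C4 (229 × 324 mm)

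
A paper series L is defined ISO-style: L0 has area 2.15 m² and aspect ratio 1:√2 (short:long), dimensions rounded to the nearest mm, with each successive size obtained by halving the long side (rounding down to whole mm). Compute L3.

Let L0's short side be w mm. w · w√2 = 2.15 m² = 2,150,000 mm², so w ≈ 1233.0 mm and w√2 ≈ 1743.7 mm → L0 = 1233 × 1744 mm.
L1: ⌊1744/2⌋ × 1233 = 872 × 1233 mm
L2: ⌊1233/2⌋ × 872 = 616 × 872 mm
L3: ⌊872/2⌋ × 616 = 436 × 616 mm

436 × 616 mm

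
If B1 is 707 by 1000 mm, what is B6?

125 × 176 mm

B2: ⌊1000/2⌋ × 707 = 500 × 707 mm
B3: ⌊707/2⌋ × 500 = 353 × 500 mm
B4: ⌊500/2⌋ × 353 = 250 × 353 mm
B5: ⌊353/2⌋ × 250 = 176 × 250 mm
B6: ⌊250/2⌋ × 176 = 125 × 176 mm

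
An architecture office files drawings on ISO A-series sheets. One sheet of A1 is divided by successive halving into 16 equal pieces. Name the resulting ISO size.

16 = 2^4, so 4 halving steps.
A1 → A2 → … → A5 after 4 steps.

A5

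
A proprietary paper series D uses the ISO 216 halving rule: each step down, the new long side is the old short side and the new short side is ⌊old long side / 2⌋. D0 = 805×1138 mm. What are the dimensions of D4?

D1 = 569 × 805 mm (from D0 by 1 halving).
D2: ⌊805/2⌋ × 569 = 402 × 569 mm
D3: ⌊569/2⌋ × 402 = 284 × 402 mm
D4: ⌊402/2⌋ × 284 = 201 × 284 mm

201 × 284 mm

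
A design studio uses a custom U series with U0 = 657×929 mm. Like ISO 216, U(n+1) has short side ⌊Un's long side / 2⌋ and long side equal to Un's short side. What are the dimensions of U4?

U1: ⌊929/2⌋ × 657 = 464 × 657 mm
U2: ⌊657/2⌋ × 464 = 328 × 464 mm
U3: ⌊464/2⌋ × 328 = 232 × 328 mm
U4: ⌊328/2⌋ × 232 = 164 × 232 mm

164 × 232 mm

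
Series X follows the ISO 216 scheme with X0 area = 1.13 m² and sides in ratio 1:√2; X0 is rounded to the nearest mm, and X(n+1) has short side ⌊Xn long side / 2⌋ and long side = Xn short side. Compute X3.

316 × 447 mm

Let X0's short side be w mm. w · w√2 = 1.13 m² = 1,130,000 mm², so w ≈ 893.9 mm and w√2 ≈ 1264.1 mm → X0 = 894 × 1264 mm.
X1: ⌊1264/2⌋ × 894 = 632 × 894 mm
X2: ⌊894/2⌋ × 632 = 447 × 632 mm
X3: ⌊632/2⌋ × 447 = 316 × 447 mm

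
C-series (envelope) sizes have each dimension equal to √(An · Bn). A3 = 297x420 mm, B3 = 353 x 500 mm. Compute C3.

324 × 458 mm

Short side: √(297 · 353) = √104841 ≈ 323.8 → 324 mm
Long side: √(420 · 500) = √210000 ≈ 458.3 → 458 mm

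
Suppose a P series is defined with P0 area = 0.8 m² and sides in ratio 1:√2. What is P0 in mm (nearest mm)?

Let the short side be w mm. Then w · w√2 = 0.8 m² = 800,000 mm².
w² = 800,000/√2, so w ≈ 752.1 mm; long side = w√2 ≈ 1063.7 mm.

752 × 1064 mm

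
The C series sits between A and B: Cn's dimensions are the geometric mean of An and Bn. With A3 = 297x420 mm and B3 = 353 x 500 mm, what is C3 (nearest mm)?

324 × 458 mm

Short side: √(297 · 353) = √104841 ≈ 323.8 → 324 mm
Long side: √(420 · 500) = √210000 ≈ 458.3 → 458 mm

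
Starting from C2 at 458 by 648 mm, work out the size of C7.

81 × 114 mm

C3: ⌊648/2⌋ × 458 = 324 × 458 mm
C4: ⌊458/2⌋ × 324 = 229 × 324 mm
C5: ⌊324/2⌋ × 229 = 162 × 229 mm
C6: ⌊229/2⌋ × 162 = 114 × 162 mm
C7: ⌊162/2⌋ × 114 = 81 × 114 mm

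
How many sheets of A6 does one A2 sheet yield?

16

Each ISO step halves the sheet: 1 × A2 → 2 × A3 → 4 × A4 → 8 × A5 → …
From A2 to A6 is 4 halving steps: 2^4 = 16.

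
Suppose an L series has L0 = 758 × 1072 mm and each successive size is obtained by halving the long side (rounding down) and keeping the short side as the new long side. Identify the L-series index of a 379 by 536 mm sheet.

L0: 758 × 1072 mm
L1: 536 × 758 mm
L2: 379 × 536 mm
L3: 268 × 379 mm
→ matches L2.

L2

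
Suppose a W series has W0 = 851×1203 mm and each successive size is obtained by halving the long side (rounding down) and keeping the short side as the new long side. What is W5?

150 × 212 mm

W1: ⌊1203/2⌋ × 851 = 601 × 851 mm
W2: ⌊851/2⌋ × 601 = 425 × 601 mm
W3: ⌊601/2⌋ × 425 = 300 × 425 mm
W4: ⌊425/2⌋ × 300 = 212 × 300 mm
W5: ⌊300/2⌋ × 212 = 150 × 212 mm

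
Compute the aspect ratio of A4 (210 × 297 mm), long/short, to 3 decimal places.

297 / 210 = 1.414
Matches √2 ≈ 1.414 — the ISO 216 defining ratio.

1.414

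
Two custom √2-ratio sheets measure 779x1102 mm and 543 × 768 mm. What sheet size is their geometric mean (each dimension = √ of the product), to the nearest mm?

650 × 920 mm

Short side: √(779 · 543) = √422997 ≈ 650.4 → 650 mm
Long side: √(1102 · 768) = √846336 ≈ 920.0 → 920 mm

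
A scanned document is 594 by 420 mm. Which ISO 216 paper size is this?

A2 (420 × 594 mm)

Aspect ratio 594/420 ≈ 1.414 — close to the ISO √2 ≈ 1.414.
In the A-series (A0 area = 1 m²): A2 = 420 × 594 mm.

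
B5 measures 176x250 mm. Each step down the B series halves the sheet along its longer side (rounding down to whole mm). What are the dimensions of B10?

B6: ⌊250/2⌋ × 176 = 125 × 176 mm
B7: ⌊176/2⌋ × 125 = 88 × 125 mm
B8: ⌊125/2⌋ × 88 = 62 × 88 mm
B9: ⌊88/2⌋ × 62 = 44 × 62 mm
B10: ⌊62/2⌋ × 44 = 31 × 44 mm

31 × 44 mm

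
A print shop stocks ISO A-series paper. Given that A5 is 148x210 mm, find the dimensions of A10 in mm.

A6: ⌊210/2⌋ × 148 = 105 × 148 mm
A7: ⌊148/2⌋ × 105 = 74 × 105 mm
A8: ⌊105/2⌋ × 74 = 52 × 74 mm
A9: ⌊74/2⌋ × 52 = 37 × 52 mm
A10: ⌊52/2⌋ × 37 = 26 × 37 mm

26 × 37 mm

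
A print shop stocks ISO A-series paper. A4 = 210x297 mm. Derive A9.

37 × 52 mm

A5: ⌊297/2⌋ × 210 = 148 × 210 mm
A6: ⌊210/2⌋ × 148 = 105 × 148 mm
A7: ⌊148/2⌋ × 105 = 74 × 105 mm
A8: ⌊105/2⌋ × 74 = 52 × 74 mm
A9: ⌊74/2⌋ × 52 = 37 × 52 mm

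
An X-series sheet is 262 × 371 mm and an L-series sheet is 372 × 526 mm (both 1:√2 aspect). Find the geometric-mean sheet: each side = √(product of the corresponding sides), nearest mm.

312 × 442 mm

Short side: √(262 · 372) = √97464 ≈ 312.2 → 312 mm
Long side: √(371 · 526) = √195146 ≈ 441.8 → 442 mm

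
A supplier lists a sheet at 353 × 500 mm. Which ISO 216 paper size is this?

Aspect ratio 500/353 ≈ 1.416 — close to the ISO √2 ≈ 1.414.
In the B-series (B0 = 1000 × 1414 mm): B3 = 353 × 500 mm.

B3 (353 × 500 mm)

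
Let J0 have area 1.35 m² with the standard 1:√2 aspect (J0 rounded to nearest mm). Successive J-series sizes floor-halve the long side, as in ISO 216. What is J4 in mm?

Let J0's short side be w mm. w · w√2 = 1.35 m² = 1,350,000 mm², so w ≈ 977.0 mm and w√2 ≈ 1381.7 mm → J0 = 977 × 1382 mm.
J1: ⌊1382/2⌋ × 977 = 691 × 977 mm
J2: ⌊977/2⌋ × 691 = 488 × 691 mm
J3: ⌊691/2⌋ × 488 = 345 × 488 mm
J4: ⌊488/2⌋ × 345 = 244 × 345 mm

244 × 345 mm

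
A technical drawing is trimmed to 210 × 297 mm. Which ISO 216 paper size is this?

Aspect ratio 297/210 ≈ 1.414 — close to the ISO √2 ≈ 1.414.
In the A-series (A0 area = 1 m²): A4 = 210 × 297 mm.

A4 (210 × 297 mm)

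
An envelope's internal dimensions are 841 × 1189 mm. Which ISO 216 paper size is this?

A0 (841 × 1189 mm)

Aspect ratio 1189/841 ≈ 1.414 — close to the ISO √2 ≈ 1.414.
In the A-series (A0 area = 1 m²): A0 = 841 × 1189 mm.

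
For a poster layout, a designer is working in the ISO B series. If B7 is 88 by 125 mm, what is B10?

31 × 44 mm

B8: ⌊125/2⌋ × 88 = 62 × 88 mm
B9: ⌊88/2⌋ × 62 = 44 × 62 mm
B10: ⌊62/2⌋ × 44 = 31 × 44 mm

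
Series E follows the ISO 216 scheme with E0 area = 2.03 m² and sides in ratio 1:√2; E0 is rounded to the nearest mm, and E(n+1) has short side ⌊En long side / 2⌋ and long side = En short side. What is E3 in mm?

Let E0's short side be w mm. w · w√2 = 2.03 m² = 2,030,000 mm², so w ≈ 1198.1 mm and w√2 ≈ 1694.4 mm → E0 = 1198 × 1694 mm.
E1: ⌊1694/2⌋ × 1198 = 847 × 1198 mm
E2: ⌊1198/2⌋ × 847 = 599 × 847 mm
E3: ⌊847/2⌋ × 599 = 423 × 599 mm

423 × 599 mm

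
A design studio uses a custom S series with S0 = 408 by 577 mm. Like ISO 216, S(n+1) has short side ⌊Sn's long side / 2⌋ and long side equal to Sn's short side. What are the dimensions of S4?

102 × 144 mm

S1: ⌊577/2⌋ × 408 = 288 × 408 mm
S2: ⌊408/2⌋ × 288 = 204 × 288 mm
S3: ⌊288/2⌋ × 204 = 144 × 204 mm
S4: ⌊204/2⌋ × 144 = 102 × 144 mm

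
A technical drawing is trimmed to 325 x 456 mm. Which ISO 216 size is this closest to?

C3 (324 × 458 mm)

Aspect ratio 456/325 ≈ 1.403 — close to the ISO √2 ≈ 1.414.
In the C-series (envelope sizes, between A and B): C3 = 324 × 458 mm.
Off by 3 mm total — nearest standard size.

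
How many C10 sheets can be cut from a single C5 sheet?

Each ISO step halves the sheet: 1 × C5 → 2 × C6 → 4 × C7 → 8 × C8 → …
From C5 to C10 is 5 halving steps: 2^5 = 32.

32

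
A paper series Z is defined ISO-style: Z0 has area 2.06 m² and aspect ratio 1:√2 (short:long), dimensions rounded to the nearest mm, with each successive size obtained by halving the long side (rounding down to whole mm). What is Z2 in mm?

Let Z0's short side be w mm. w · w√2 = 2.06 m² = 2,060,000 mm², so w ≈ 1206.9 mm and w√2 ≈ 1706.8 mm → Z0 = 1207 × 1707 mm.
Z1: ⌊1707/2⌋ × 1207 = 853 × 1207 mm
Z2: ⌊1207/2⌋ × 853 = 603 × 853 mm

603 × 853 mm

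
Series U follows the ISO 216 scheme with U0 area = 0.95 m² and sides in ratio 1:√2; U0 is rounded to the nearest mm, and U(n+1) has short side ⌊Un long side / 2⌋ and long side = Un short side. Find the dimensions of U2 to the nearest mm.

Let U0's short side be w mm. w · w√2 = 0.95 m² = 950,000 mm², so w ≈ 819.6 mm and w√2 ≈ 1159.1 mm → U0 = 820 × 1159 mm.
U1: ⌊1159/2⌋ × 820 = 579 × 820 mm
U2: ⌊820/2⌋ × 579 = 410 × 579 mm

410 × 579 mm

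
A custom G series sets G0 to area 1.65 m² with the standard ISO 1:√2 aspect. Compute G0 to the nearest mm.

Let the short side be w mm. Then w · w√2 = 1.65 m² = 1,650,000 mm².
w² = 1,650,000/√2, so w ≈ 1080.2 mm; long side = w√2 ≈ 1527.6 mm.

1080 × 1528 mm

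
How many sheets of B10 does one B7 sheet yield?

8

Each ISO step halves the sheet: 1 × B7 → 2 × B8 → 4 × B9 → 8 × B10
From B7 to B10 is 3 halving steps: 2^3 = 8.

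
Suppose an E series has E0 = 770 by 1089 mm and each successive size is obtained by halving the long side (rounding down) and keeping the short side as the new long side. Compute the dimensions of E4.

E1 = 544 × 770 mm (from E0 by 1 halving).
E2: ⌊770/2⌋ × 544 = 385 × 544 mm
E3: ⌊544/2⌋ × 385 = 272 × 385 mm
E4: ⌊385/2⌋ × 272 = 192 × 272 mm

192 × 272 mm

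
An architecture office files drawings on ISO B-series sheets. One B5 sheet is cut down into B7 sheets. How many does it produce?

4

B5 = 176 × 250 mm; B7 = 88 × 125 mm.
Each halving step doubles the count; 2 steps from B5 to B7.
2^2 = 4.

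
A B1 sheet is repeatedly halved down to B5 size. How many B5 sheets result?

B1 = 707 × 1000 mm; B5 = 176 × 250 mm.
Each halving step doubles the count; 4 steps from B1 to B5.
2^4 = 16.

16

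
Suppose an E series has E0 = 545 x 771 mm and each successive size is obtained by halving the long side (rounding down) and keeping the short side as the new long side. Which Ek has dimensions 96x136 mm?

E5

E0: 545 × 771 mm
E1: 385 × 545 mm
E2: 272 × 385 mm
E3: 192 × 272 mm
E4: 136 × 192 mm
E5: 96 × 136 mm
E6: 68 × 96 mm
→ matches E5.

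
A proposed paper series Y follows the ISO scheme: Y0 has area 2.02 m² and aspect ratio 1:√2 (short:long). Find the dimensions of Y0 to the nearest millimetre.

1195 × 1690 mm

Let the short side be w mm. Then w · w√2 = 2.02 m² = 2,020,000 mm².
w² = 2,020,000/√2, so w ≈ 1195.1 mm; long side = w√2 ≈ 1690.2 mm.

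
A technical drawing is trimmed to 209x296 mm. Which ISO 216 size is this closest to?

Aspect ratio 296/209 ≈ 1.416 — close to the ISO √2 ≈ 1.414.
In the A-series (A0 area = 1 m²): A4 = 210 × 297 mm.
Off by 2 mm total — nearest standard size.

A4 (210 × 297 mm)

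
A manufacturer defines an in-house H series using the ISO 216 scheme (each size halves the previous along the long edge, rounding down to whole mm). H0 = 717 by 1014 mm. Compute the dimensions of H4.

179 × 253 mm

H1 = 507 × 717 mm (from H0 by 1 halving).
H2: ⌊717/2⌋ × 507 = 358 × 507 mm
H3: ⌊507/2⌋ × 358 = 253 × 358 mm
H4: ⌊358/2⌋ × 253 = 179 × 253 mm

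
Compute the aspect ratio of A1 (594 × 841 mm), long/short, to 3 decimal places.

841 / 594 = 1.416
ISO 216 targets √2 ≈ 1.414; the +0.002 deviation is from mm rounding.

1.416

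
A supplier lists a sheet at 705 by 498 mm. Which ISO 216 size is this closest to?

B2 (500 × 707 mm)

Aspect ratio 705/498 ≈ 1.416 — close to the ISO √2 ≈ 1.414.
In the B-series (B0 = 1000 × 1414 mm): B2 = 500 × 707 mm.
Off by 4 mm total — nearest standard size.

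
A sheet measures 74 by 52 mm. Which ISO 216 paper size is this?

Aspect ratio 74/52 ≈ 1.423 — close to the ISO √2 ≈ 1.414.
In the A-series (A0 area = 1 m²): A8 = 52 × 74 mm.

A8 (52 × 74 mm)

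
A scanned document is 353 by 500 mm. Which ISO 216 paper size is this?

B3 (353 × 500 mm)

Aspect ratio 500/353 ≈ 1.416 — close to the ISO √2 ≈ 1.414.
In the B-series (B0 = 1000 × 1414 mm): B3 = 353 × 500 mm.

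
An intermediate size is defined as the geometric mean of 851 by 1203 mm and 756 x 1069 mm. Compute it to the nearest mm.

802 × 1134 mm

Short side: √(851 · 756) = √643356 ≈ 802.1 → 802 mm
Long side: √(1203 · 1069) = √1286007 ≈ 1134.0 → 1134 mm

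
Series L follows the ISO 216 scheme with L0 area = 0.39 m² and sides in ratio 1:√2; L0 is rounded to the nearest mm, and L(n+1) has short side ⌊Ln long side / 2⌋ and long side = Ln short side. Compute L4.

Let L0's short side be w mm. w · w√2 = 0.39 m² = 390,000 mm², so w ≈ 525.1 mm and w√2 ≈ 742.7 mm → L0 = 525 × 743 mm.
L1: ⌊743/2⌋ × 525 = 371 × 525 mm
L2: ⌊525/2⌋ × 371 = 262 × 371 mm
L3: ⌊371/2⌋ × 262 = 185 × 262 mm
L4: ⌊262/2⌋ × 185 = 131 × 185 mm

131 × 185 mm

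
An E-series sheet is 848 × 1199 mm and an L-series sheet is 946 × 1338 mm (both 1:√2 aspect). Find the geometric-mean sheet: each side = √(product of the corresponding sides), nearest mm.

Short side: √(848 · 946) = √802208 ≈ 895.7 → 896 mm
Long side: √(1199 · 1338) = √1604262 ≈ 1266.6 → 1267 mm

896 × 1267 mm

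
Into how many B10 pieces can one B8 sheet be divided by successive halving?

4

Each ISO step halves the sheet: 1 × B8 → 2 × B9 → 4 × B10
From B8 to B10 is 2 halving steps: 2^2 = 4.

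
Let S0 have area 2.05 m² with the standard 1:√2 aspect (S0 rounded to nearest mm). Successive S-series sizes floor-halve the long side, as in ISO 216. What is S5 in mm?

Let S0's short side be w mm. w · w√2 = 2.05 m² = 2,050,000 mm², so w ≈ 1204.0 mm and w√2 ≈ 1702.7 mm → S0 = 1204 × 1703 mm.
S1: ⌊1703/2⌋ × 1204 = 851 × 1204 mm
S2: ⌊1204/2⌋ × 851 = 602 × 851 mm
S3: ⌊851/2⌋ × 602 = 425 × 602 mm
S4: ⌊602/2⌋ × 425 = 301 × 425 mm
S5: ⌊425/2⌋ × 301 = 212 × 301 mm

212 × 301 mm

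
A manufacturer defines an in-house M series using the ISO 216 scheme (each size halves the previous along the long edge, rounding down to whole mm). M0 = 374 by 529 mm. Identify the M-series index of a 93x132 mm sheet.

M0: 374 × 529 mm
M1: 264 × 374 mm
M2: 187 × 264 mm
M3: 132 × 187 mm
M4: 93 × 132 mm
M5: 66 × 93 mm
→ matches M4.

M4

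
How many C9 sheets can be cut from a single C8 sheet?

C8 = 57 × 81 mm; C9 = 40 × 57 mm.
Each halving step doubles the count; 1 step from C8 to C9.
2^1 = 2.

2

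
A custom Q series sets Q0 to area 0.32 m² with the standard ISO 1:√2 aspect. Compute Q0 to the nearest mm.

Let the short side be w mm. Then w · w√2 = 0.32 m² = 320,000 mm².
w² = 320,000/√2, so w ≈ 475.7 mm; long side = w√2 ≈ 672.7 mm.

476 × 673 mm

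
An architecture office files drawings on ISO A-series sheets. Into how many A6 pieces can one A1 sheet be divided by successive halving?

Each ISO step halves the sheet: 1 × A1 → 2 × A2 → 4 × A3 → 8 × A4 → …
From A1 to A6 is 5 halving steps: 2^5 = 32.

32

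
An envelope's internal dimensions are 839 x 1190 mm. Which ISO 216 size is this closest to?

Aspect ratio 1190/839 ≈ 1.418 — close to the ISO √2 ≈ 1.414.
In the A-series (A0 area = 1 m²): A0 = 841 × 1189 mm.
Off by 3 mm total — nearest standard size.

A0 (841 × 1189 mm)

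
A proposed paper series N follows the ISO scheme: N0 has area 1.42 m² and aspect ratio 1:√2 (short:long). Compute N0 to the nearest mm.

1002 × 1417 mm

Let the short side be w mm. Then w · w√2 = 1.42 m² = 1,420,000 mm².
w² = 1,420,000/√2, so w ≈ 1002.0 mm; long side = w√2 ≈ 1417.1 mm.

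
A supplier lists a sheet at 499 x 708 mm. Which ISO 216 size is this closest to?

Aspect ratio 708/499 ≈ 1.419 — close to the ISO √2 ≈ 1.414.
In the B-series (B0 = 1000 × 1414 mm): B2 = 500 × 707 mm.
Off by 2 mm total — nearest standard size.

B2 (500 × 707 mm)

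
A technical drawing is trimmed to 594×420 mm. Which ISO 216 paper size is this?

A2 (420 × 594 mm)

Aspect ratio 594/420 ≈ 1.414 — close to the ISO √2 ≈ 1.414.
In the A-series (A0 area = 1 m²): A2 = 420 × 594 mm.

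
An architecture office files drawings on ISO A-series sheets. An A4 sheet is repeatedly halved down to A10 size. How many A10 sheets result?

64

A4 = 210 × 297 mm; A10 = 26 × 37 mm.
Each halving step doubles the count; 6 steps from A4 to A10.
2^6 = 64.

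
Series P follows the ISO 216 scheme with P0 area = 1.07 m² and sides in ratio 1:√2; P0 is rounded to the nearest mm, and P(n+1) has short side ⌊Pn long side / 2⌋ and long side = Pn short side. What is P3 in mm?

Let P0's short side be w mm. w · w√2 = 1.07 m² = 1,070,000 mm², so w ≈ 869.8 mm and w√2 ≈ 1230.1 mm → P0 = 870 × 1230 mm.
P1: ⌊1230/2⌋ × 870 = 615 × 870 mm
P2: ⌊870/2⌋ × 615 = 435 × 615 mm
P3: ⌊615/2⌋ × 435 = 307 × 435 mm

307 × 435 mm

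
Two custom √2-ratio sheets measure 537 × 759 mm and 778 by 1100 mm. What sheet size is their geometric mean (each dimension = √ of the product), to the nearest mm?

646 × 914 mm

Short side: √(537 · 778) = √417786 ≈ 646.4 → 646 mm
Long side: √(759 · 1100) = √834900 ≈ 913.7 → 914 mm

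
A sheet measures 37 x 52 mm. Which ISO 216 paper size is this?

Aspect ratio 52/37 ≈ 1.405 — close to the ISO √2 ≈ 1.414.
In the A-series (A0 area = 1 m²): A9 = 37 × 52 mm.

A9 (37 × 52 mm)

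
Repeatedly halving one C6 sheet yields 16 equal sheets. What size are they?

16 = 2^4, so 4 halving steps.
C6 → C7 → … → C10 after 4 steps.

C10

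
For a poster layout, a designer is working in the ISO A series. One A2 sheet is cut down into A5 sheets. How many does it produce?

A2 = 420 × 594 mm; A5 = 148 × 210 mm.
Each halving step doubles the count; 3 steps from A2 to A5.
2^3 = 8.

8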